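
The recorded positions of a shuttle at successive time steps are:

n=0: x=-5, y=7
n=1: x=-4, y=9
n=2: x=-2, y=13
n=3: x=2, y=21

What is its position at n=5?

The jumps are (+1,+2), (+2,+4), (+4,+8) — a geometric progression with ratio 2.
step 4: x=2, y=21 + (+8,+16) → x=10, y=37
step 5: x=10, y=37 + (+16,+32) → x=26, y=69

x=26, y=69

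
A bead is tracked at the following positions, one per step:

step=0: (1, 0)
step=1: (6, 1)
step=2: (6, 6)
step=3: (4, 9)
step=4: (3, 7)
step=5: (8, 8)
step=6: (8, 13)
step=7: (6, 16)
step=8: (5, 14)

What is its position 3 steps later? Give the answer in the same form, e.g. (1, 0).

(8, 23)

The moves between consecutive positions are (+5, +1), (+0, +5), (-2, +3), (-1, -2), (+5, +1), (+0, +5), (-2, +3), (-1, -2); they repeat the 4-cycle [(+5, +1), (+0, +5), (-2, +3), (-1, -2)].
step 9: apply (+5, +1) → (10, 15)
step 10: apply (+0, +5) → (10, 20)
step 11: apply (-2, +3) → (8, 23)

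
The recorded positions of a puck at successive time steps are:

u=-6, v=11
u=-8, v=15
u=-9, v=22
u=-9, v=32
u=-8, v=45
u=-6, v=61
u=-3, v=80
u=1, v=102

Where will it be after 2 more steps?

First differences are (-2,+4), (-1,+7), (+0,+10), (+1,+13), (+2,+16), (+3,+19), (+4,+22); their common second difference is (+1,+3) (constant acceleration).
step 8: u=1, v=102 + (+5,+25) → u=6, v=127
step 9: u=6, v=127 + (+6,+28) → u=12, v=155

u=12, v=155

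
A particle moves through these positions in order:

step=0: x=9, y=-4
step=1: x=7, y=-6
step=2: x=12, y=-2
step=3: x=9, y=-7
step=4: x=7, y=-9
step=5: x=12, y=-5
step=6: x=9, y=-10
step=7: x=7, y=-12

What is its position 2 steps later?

x=9, y=-13

Differencing gives (-2, -2), (+5, +4), (-3, -5), (-2, -2), (+5, +4), (-3, -5), (-2, -2). This is the pattern (-2, -2), (+5, +4), (-3, -5) repeated.
step 8: apply (+5, +4) → x=12, y=-8
step 9: apply (-3, -5) → x=9, y=-13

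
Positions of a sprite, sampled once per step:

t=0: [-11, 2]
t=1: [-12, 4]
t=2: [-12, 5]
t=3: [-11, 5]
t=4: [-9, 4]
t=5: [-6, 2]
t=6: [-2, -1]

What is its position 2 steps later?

[9, -10]

Successive displacements: [-1, +2], [+0, +1], [+1, +0], [+2, -1], [+3, -2], [+4, -3] — each changes by [+1, -1].
step 7: [-2, -1] + [+5, -4] → [3, -5]
step 8: [3, -5] + [+6, -5] → [9, -10]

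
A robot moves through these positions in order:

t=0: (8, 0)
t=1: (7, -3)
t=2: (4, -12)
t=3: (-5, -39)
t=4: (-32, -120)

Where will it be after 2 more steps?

(-356, -1092)

Step-to-step displacements: (-1, -3), (-3, -9), (-9, -27), (-27, -81); each is 3× the previous.
step 5: (-32, -120) + (-81, -243) → (-113, -363)
step 6: (-113, -363) + (-243, -729) → (-356, -1092)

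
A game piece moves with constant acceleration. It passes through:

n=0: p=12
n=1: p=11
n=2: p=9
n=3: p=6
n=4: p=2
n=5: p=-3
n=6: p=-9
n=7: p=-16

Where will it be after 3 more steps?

p=-43

Taking differences between consecutive positions: -1, -2, -3, -4, -5, -6, -7. These grow by -1 each step.
step 8: -16 − 8 → p=-24
step 9: -24 − 9 → p=-33
step 10: -33 − 10 → p=-43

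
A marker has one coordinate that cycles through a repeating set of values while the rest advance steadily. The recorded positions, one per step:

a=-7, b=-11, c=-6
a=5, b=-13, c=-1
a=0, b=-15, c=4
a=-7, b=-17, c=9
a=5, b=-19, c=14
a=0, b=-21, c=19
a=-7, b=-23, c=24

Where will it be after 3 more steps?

The a coordinate repeats the cycle [-7, 5, 0] with period 3; step 9 mod 3 = 0, giving -7.
The b coordinate changes by -2 each step, so at step 9 it is -11 + 9·(-2) = -29.
The c coordinate changes by +5 each step, so at step 9 it is -6 + 9·(5) = 39.

a=-7, b=-29, c=39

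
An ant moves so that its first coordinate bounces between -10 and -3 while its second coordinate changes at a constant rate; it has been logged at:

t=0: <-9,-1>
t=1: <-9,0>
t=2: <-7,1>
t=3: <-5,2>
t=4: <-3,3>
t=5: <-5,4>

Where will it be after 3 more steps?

The first coordinate reflects between -10 and -3, moving 2 per step.
  step 6: -5 → -7
  step 7: -7 → -9
  step 8: -9 → -9
The second coordinate changes by +1 each step: at step 8 it is 7.

<-9,7>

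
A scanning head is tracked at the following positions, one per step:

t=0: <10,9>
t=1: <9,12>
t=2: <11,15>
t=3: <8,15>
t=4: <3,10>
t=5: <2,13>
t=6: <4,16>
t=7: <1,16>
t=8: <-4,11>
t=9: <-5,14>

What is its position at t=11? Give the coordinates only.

<-6,17>

Differencing gives <-1,+3>, <+2,+3>, <-3,+0>, <-5,-5>, <-1,+3>, <+2,+3>, <-3,+0>, <-5,-5>, <-1,+3>. This is the pattern <-1,+3>, <+2,+3>, <-3,+0>, <-5,-5> repeated.
step 10: apply <+2,+3> → <-3,17>
step 11: apply <-3,+0> → <-6,17>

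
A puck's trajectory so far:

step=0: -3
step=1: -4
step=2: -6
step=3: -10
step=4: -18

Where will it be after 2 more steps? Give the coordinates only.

-66

Step-to-step displacements: -1, -2, -4, -8; each is 2× the previous.
step 5: -18 − 16 → -34
step 6: -34 − 32 → -66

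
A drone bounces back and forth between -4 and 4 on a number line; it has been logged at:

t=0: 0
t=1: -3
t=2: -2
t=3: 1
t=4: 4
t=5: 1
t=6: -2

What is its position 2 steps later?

The value reflects between -4 and 4, moving 3 per step.
  step 7: -2 → -3
  step 8: -3 → 0

0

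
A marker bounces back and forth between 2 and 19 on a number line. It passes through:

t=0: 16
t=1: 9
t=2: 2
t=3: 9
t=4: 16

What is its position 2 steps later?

8

The value travels 7 per step and bounces off the walls at 2 and 19.
  step 5: 16 → 15
  step 6: 15 → 8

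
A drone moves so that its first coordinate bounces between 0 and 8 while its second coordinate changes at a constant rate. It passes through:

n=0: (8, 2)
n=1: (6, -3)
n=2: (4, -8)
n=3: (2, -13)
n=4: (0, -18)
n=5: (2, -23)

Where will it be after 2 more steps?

The first coordinate reflects between 0 and 8, moving 2 per step.
  step 6: 2 → 4
  step 7: 4 → 6
The second coordinate changes by -5 each step: at step 7 it is -33.

(6, -33)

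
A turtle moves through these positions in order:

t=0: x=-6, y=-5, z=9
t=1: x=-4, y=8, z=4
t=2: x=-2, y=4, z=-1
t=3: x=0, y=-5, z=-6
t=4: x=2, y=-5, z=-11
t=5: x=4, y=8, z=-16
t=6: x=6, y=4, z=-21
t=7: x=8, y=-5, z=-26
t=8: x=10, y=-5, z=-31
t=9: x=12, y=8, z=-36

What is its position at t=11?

The x coordinate changes by +2 each step, so at step 11 it is -6 + 11·(2) = 16.
The y coordinate repeats the cycle [-5, 8, 4, -5] with period 4; step 11 mod 4 = 3, giving -5.
The z coordinate changes by -5 each step, so at step 11 it is 9 + 11·(-5) = -46.

x=16, y=-5, z=-46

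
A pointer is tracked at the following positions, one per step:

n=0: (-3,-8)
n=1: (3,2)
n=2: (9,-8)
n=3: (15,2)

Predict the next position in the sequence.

The first coordinate changes by +6 each step, so at step 4 it is -3 + 4·(6) = 21.
The second coordinate repeats the cycle [-8, 2] with period 2; step 4 mod 2 = 0, giving -8.

(21,-8)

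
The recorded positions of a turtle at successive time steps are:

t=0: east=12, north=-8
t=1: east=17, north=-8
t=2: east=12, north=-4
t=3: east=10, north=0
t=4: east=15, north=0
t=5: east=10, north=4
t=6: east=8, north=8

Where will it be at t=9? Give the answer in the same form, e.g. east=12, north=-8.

east=6, north=16

Differencing gives (+5,+0), (-5,+4), (-2,+4), (+5,+0), (-5,+4), (-2,+4). This is the pattern (+5,+0), (-5,+4), (-2,+4) repeated.
step 7: apply (+5,+0) → east=13, north=8
step 8: apply (-5,+4) → east=8, north=12
step 9: apply (-2,+4) → east=6, north=16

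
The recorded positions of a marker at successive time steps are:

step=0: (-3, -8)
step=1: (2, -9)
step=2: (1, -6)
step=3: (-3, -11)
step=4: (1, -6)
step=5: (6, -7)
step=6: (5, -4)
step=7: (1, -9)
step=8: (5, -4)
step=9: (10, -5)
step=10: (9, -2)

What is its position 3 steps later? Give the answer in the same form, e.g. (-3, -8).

Step-to-step displacements: (+5, -1), (-1, +3), (-4, -5), (+4, +5), (+5, -1), (-1, +3), (-4, -5), (+4, +5), (+5, -1), (-1, +3) — a repeating cycle of length 4.
step 11: apply (-4, -5) → (5, -7)
step 12: apply (+4, +5) → (9, -2)
step 13: apply (+5, -1) → (14, -3)

(14, -3)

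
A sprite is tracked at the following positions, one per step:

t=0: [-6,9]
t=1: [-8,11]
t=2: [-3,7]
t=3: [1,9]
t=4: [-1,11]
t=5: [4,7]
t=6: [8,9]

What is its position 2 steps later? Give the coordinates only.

Step-to-step displacements: [-2,+2], [+5,-4], [+4,+2], [-2,+2], [+5,-4], [+4,+2] — a repeating cycle of length 3.
step 7: apply [-2,+2] → [6,11]
step 8: apply [+5,-4] → [11,7]

[11,7]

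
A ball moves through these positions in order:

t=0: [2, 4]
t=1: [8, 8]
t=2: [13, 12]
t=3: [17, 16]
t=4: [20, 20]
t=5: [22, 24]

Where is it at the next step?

[23, 28]

Successive displacements: [+6, +4], [+5, +4], [+4, +4], [+3, +4], [+2, +4] — each changes by [-1, +0].
step 6: [22, 24] + [+1, +4] → [23, 28]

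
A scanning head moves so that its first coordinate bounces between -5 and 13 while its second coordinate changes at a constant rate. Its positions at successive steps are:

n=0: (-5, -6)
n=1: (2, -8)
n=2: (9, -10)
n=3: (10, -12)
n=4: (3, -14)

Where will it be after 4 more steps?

(11, -22)

The first coordinate reflects between -5 and 13, moving 7 per step.
  step 5: 3 → -4
  step 6: -4 → 1
  step 7: 1 → 8
  step 8: 8 → 11
The second coordinate changes by -2 each step: at step 8 it is -22.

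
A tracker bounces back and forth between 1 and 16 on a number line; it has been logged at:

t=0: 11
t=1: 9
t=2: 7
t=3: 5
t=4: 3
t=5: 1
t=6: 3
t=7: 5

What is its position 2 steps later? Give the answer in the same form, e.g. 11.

9

The value travels 2 per step and bounces off the walls at 1 and 16.
  step 8: 5 → 7
  step 9: 7 → 9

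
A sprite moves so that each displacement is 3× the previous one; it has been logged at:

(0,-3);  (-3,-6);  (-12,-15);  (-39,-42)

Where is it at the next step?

Consecutive displacements (-3,-3), (-9,-9), (-27,-27) scale by a factor of 3 each step.
step 4: (-39,-42) + (-81,-81) → (-120,-123)

(-120,-123)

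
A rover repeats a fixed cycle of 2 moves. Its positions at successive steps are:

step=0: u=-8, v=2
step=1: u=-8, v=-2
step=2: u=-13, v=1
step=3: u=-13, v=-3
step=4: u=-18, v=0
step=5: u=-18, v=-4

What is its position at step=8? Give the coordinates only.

u=-28, v=-2

Differencing gives (+0, -4), (-5, +3), (+0, -4), (-5, +3), (+0, -4). This is the pattern (+0, -4), (-5, +3) repeated.
step 6: apply (-5, +3) → u=-23, v=-1
step 7: apply (+0, -4) → u=-23, v=-5
step 8: apply (-5, +3) → u=-28, v=-2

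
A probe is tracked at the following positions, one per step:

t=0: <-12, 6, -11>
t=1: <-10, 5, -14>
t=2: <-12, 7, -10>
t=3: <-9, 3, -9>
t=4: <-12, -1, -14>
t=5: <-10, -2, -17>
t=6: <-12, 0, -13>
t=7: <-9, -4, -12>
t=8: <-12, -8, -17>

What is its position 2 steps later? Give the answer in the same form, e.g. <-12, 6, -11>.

<-12, -7, -16>

Step-to-step displacements: <+2, -1, -3>, <-2, +2, +4>, <+3, -4, +1>, <-3, -4, -5>, <+2, -1, -3>, <-2, +2, +4>, <+3, -4, +1>, <-3, -4, -5> — a repeating cycle of length 4.
step 9: apply <+2, -1, -3> → <-10, -9, -20>
step 10: apply <-2, +2, +4> → <-12, -7, -16>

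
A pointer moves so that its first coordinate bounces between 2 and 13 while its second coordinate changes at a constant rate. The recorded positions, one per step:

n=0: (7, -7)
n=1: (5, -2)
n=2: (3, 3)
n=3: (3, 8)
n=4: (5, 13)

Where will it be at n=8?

The first coordinate travels 2 per step and bounces off the walls at 2 and 13.
  step 5: 5 → 7
  step 6: 7 → 9
  step 7: 9 → 11
  step 8: 11 → 13
The second coordinate changes by +5 each step: at step 8 it is 33.

(13, 33)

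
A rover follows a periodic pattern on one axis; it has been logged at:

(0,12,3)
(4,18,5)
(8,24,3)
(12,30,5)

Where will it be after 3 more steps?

(24,48,3)

The first coordinate changes by +4 each step, so at step 6 it is 0 + 6·(4) = 24.
The second coordinate changes by +6 each step, so at step 6 it is 12 + 6·(6) = 48.
The third coordinate repeats the cycle [3, 5] with period 2; step 6 mod 2 = 0, giving 3.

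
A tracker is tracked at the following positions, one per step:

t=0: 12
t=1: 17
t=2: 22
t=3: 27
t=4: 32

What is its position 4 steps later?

The position changes by +5 every step.
step 5: 32 + 5 → 37
step 6: 37 + 5 → 42
step 7: 42 + 5 → 47
step 8: 47 + 5 → 52

52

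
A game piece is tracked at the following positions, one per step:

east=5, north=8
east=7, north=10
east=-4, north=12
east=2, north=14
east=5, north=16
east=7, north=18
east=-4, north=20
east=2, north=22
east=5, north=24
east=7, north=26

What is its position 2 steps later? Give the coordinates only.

east=2, north=30

The east coordinate repeats the cycle [5, 7, -4, 2] with period 4; step 11 mod 4 = 3, giving 2.
The north coordinate changes by +2 each step, so at step 11 it is 8 + 11·(2) = 30.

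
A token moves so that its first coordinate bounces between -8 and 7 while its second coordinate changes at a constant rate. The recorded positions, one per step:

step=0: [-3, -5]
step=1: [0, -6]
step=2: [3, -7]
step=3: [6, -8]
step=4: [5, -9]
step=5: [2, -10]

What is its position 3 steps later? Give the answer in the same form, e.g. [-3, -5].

[-7, -13]

The first coordinate travels 3 per step and bounces off the walls at -8 and 7.
  step 6: 2 → -1
  step 7: -1 → -4
  step 8: -4 → -7
The second coordinate changes by -1 each step: at step 8 it is -13.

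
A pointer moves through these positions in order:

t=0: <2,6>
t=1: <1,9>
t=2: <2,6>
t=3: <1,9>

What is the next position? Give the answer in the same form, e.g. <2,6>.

The jumps are <-1,+3>, <+1,-3>, <-1,+3> — a geometric progression with ratio -1.
step 4: <1,9> + <+1,-3> → <2,6>

<2,6>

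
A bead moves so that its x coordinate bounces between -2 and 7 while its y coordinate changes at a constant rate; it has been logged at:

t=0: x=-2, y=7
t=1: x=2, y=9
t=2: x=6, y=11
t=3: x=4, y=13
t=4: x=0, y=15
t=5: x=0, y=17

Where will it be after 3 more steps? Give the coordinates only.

x=2, y=23

The x coordinate reflects between -2 and 7, moving 4 per step.
  step 6: 0 → 4
  step 7: 4 → 6
  step 8: 6 → 2
The y coordinate changes by +2 each step: at step 8 it is 23.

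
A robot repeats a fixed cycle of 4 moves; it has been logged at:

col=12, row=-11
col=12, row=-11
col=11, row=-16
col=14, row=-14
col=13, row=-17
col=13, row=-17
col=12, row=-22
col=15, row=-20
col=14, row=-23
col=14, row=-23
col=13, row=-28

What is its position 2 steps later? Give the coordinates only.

Differencing gives (+0, +0), (-1, -5), (+3, +2), (-1, -3), (+0, +0), (-1, -5), (+3, +2), (-1, -3), (+0, +0), (-1, -5). This is the pattern (+0, +0), (-1, -5), (+3, +2), (-1, -3) repeated.
step 11: apply (+3, +2) → col=16, row=-26
step 12: apply (-1, -3) → col=15, row=-29

col=15, row=-29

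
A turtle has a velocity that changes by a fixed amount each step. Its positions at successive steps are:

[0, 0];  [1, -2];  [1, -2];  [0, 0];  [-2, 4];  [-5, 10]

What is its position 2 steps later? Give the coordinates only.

[-14, 28]

Successive displacements: [+1, -2], [+0, +0], [-1, +2], [-2, +4], [-3, +6] — each changes by [-1, +2].
step 6: [-5, 10] + [-4, +8] → [-9, 18]
step 7: [-9, 18] + [-5, +10] → [-14, 28]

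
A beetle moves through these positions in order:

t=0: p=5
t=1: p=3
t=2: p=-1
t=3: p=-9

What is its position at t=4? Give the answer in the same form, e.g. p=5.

p=-25

Consecutive displacements -2, -4, -8 scale by a factor of 2 each step.
step 4: -9 − 16 → p=-25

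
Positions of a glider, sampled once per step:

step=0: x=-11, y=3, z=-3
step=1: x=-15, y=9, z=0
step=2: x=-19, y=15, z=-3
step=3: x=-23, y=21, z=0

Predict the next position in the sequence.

The x coordinate changes by -4 each step, so at step 4 it is -11 + 4·(-4) = -27.
The y coordinate changes by +6 each step, so at step 4 it is 3 + 4·(6) = 27.
The z coordinate repeats the cycle [-3, 0] with period 2; step 4 mod 2 = 0, giving -3.

x=-27, y=27, z=-3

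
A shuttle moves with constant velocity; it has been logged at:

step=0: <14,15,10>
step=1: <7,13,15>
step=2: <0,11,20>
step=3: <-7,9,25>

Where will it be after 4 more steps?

The position changes by <-7,-2,+5> every step.
step 4: <-7,9,25> + <-7,-2,+5> → <-14,7,30>
step 5: <-14,7,30> + <-7,-2,+5> → <-21,5,35>
step 6: <-21,5,35> + <-7,-2,+5> → <-28,3,40>
step 7: <-28,3,40> + <-7,-2,+5> → <-35,1,45>

<-35,1,45>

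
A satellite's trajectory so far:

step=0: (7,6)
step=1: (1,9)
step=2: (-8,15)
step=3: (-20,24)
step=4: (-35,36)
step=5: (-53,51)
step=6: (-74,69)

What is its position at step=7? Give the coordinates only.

(-98,90)

First differences are (-6,+3), (-9,+6), (-12,+9), (-15,+12), (-18,+15), (-21,+18); their common second difference is (-3,+3) (constant acceleration).
step 7: (-74,69) + (-24,+21) → (-98,90)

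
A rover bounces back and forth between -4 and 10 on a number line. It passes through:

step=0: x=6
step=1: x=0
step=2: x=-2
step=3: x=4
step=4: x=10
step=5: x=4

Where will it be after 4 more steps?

x=8

The value travels 6 per step and bounces off the walls at -4 and 10.
  step 6: 4 → -2
  step 7: -2 → 0
  step 8: 0 → 6
  step 9: 6 → 8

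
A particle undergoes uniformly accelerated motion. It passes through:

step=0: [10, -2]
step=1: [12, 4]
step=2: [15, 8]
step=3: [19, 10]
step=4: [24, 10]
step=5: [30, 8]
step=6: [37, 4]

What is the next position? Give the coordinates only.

First differences are [+2, +6], [+3, +4], [+4, +2], [+5, +0], [+6, -2], [+7, -4]; their common second difference is [+1, -2] (constant acceleration).
step 7: [37, 4] + [+8, -6] → [45, -2]

[45, -2]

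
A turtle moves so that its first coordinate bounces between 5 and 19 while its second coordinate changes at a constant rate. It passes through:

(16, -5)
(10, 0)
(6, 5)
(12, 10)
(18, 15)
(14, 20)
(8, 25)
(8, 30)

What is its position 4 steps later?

(6, 50)

The first coordinate reflects between 5 and 19, moving 6 per step.
  step 8: 8 → 14
  step 9: 14 → 18
  step 10: 18 → 12
  step 11: 12 → 6
The second coordinate changes by +5 each step: at step 11 it is 50.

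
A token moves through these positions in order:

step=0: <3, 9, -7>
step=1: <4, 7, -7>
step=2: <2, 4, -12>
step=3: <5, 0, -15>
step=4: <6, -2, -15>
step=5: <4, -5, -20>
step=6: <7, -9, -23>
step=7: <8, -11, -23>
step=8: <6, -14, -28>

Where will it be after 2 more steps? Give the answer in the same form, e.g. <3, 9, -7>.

<10, -20, -31>

The moves between consecutive positions are <+1, -2, +0>, <-2, -3, -5>, <+3, -4, -3>, <+1, -2, +0>, <-2, -3, -5>, <+3, -4, -3>, <+1, -2, +0>, <-2, -3, -5>; they repeat the 3-cycle [<+1, -2, +0>, <-2, -3, -5>, <+3, -4, -3>].
step 9: apply <+3, -4, -3> → <9, -18, -31>
step 10: apply <+1, -2, +0> → <10, -20, -31>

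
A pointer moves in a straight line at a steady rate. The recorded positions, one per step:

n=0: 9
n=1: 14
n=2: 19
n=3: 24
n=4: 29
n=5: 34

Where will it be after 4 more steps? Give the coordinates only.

54

The position changes by +5 every step.
step 6: 34 + 5 → 39
step 7: 39 + 5 → 44
step 8: 44 + 5 → 49
step 9: 49 + 5 → 54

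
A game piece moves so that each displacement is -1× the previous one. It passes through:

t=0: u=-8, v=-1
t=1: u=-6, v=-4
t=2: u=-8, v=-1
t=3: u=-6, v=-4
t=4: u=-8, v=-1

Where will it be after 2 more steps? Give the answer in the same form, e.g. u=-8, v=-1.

Step-to-step displacements: (+2, -3), (-2, +3), (+2, -3), (-2, +3); each is -1× the previous.
step 5: u=-8, v=-1 + (+2, -3) → u=-6, v=-4
step 6: u=-6, v=-4 + (-2, +3) → u=-8, v=-1

u=-8, v=-1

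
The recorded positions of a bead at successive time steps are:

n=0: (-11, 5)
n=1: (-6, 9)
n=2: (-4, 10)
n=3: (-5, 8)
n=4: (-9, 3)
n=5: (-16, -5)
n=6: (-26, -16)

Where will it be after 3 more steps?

Taking differences between consecutive positions: (+5, +4), (+2, +1), (-1, -2), (-4, -5), (-7, -8), (-10, -11). These grow by (-3, -3) each step.
step 7: (-26, -16) + (-13, -14) → (-39, -30)
step 8: (-39, -30) + (-16, -17) → (-55, -47)
step 9: (-55, -47) + (-19, -20) → (-74, -67)

(-74, -67)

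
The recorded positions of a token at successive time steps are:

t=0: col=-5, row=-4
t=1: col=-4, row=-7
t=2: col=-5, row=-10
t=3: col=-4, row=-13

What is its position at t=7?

The col coordinate repeats the cycle [-5, -4] with period 2; step 7 mod 2 = 1, giving -4.
The row coordinate changes by -3 each step, so at step 7 it is -4 + 7·(-3) = -25.

col=-4, row=-25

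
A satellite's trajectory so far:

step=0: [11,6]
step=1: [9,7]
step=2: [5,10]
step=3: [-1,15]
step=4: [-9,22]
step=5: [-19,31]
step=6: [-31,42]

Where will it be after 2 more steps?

Taking differences between consecutive positions: [-2,+1], [-4,+3], [-6,+5], [-8,+7], [-10,+9], [-12,+11]. These grow by [-2,+2] each step.
step 7: [-31,42] + [-14,+13] → [-45,55]
step 8: [-45,55] + [-16,+15] → [-61,70]

[-61,70]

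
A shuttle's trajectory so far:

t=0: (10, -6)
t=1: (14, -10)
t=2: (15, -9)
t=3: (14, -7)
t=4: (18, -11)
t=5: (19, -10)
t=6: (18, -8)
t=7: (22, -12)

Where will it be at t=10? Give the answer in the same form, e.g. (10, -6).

Step-to-step displacements: (+4, -4), (+1, +1), (-1, +2), (+4, -4), (+1, +1), (-1, +2), (+4, -4) — a repeating cycle of length 3.
step 8: apply (+1, +1) → (23, -11)
step 9: apply (-1, +2) → (22, -9)
step 10: apply (+4, -4) → (26, -13)

(26, -13)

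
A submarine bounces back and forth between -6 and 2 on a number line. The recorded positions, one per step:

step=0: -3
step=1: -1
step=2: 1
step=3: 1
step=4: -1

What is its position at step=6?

The value travels 2 per step and bounces off the walls at -6 and 2.
  step 5: -1 → -3
  step 6: -3 → -5

-5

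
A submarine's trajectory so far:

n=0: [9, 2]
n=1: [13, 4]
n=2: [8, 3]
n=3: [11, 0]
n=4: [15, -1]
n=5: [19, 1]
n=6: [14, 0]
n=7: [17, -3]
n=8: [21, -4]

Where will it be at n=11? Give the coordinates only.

Differencing gives [+4, +2], [-5, -1], [+3, -3], [+4, -1], [+4, +2], [-5, -1], [+3, -3], [+4, -1]. This is the pattern [+4, +2], [-5, -1], [+3, -3], [+4, -1] repeated.
step 9: apply [+4, +2] → [25, -2]
step 10: apply [-5, -1] → [20, -3]
step 11: apply [+3, -3] → [23, -6]

[23, -6]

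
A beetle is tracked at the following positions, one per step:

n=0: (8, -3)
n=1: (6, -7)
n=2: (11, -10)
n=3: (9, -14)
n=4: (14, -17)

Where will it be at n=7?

Differencing gives (-2, -4), (+5, -3), (-2, -4), (+5, -3). This is the pattern (-2, -4), (+5, -3) repeated.
step 5: apply (-2, -4) → (12, -21)
step 6: apply (+5, -3) → (17, -24)
step 7: apply (-2, -4) → (15, -28)

(15, -28)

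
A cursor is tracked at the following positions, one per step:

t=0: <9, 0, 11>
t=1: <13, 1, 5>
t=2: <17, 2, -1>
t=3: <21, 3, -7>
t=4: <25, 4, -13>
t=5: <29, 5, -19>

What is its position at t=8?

Constant displacement of <+4, +1, -6> per step.
step 6: <29, 5, -19> + <+4, +1, -6> → <33, 6, -25>
step 7: <33, 6, -25> + <+4, +1, -6> → <37, 7, -31>
step 8: <37, 7, -31> + <+4, +1, -6> → <41, 8, -37>

<41, 8, -37>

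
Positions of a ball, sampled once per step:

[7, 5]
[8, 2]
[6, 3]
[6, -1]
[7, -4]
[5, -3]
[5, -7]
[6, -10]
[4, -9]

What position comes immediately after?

Differencing gives [+1, -3], [-2, +1], [+0, -4], [+1, -3], [-2, +1], [+0, -4], [+1, -3], [-2, +1]. This is the pattern [+1, -3], [-2, +1], [+0, -4] repeated.
step 9: apply [+0, -4] → [4, -13]

[4, -13]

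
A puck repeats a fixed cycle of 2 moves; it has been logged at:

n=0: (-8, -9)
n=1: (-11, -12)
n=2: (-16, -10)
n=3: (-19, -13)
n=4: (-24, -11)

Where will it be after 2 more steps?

(-32, -12)

Step-to-step displacements: (-3, -3), (-5, +2), (-3, -3), (-5, +2) — a repeating cycle of length 2.
step 5: apply (-3, -3) → (-27, -14)
step 6: apply (-5, +2) → (-32, -12)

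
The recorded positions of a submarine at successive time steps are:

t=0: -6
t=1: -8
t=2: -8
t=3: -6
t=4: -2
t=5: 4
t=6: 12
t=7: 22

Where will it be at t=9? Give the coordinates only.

48

Taking differences between consecutive positions: -2, +0, +2, +4, +6, +8, +10. These grow by +2 each step.
step 8: 22 + 12 → 34
step 9: 34 + 14 → 48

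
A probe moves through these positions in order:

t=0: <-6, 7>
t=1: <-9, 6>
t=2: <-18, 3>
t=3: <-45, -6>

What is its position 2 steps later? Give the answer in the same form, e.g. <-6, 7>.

<-369, -114>

Step-to-step displacements: <-3, -1>, <-9, -3>, <-27, -9>; each is 3× the previous.
step 4: <-45, -6> + <-81, -27> → <-126, -33>
step 5: <-126, -33> + <-243, -81> → <-369, -114>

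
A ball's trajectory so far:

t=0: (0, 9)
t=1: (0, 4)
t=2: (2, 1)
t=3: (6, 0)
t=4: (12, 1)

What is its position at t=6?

(30, 9)

First differences are (+0, -5), (+2, -3), (+4, -1), (+6, +1); their common second difference is (+2, +2) (constant acceleration).
step 5: (12, 1) + (+8, +3) → (20, 4)
step 6: (20, 4) + (+10, +5) → (30, 9)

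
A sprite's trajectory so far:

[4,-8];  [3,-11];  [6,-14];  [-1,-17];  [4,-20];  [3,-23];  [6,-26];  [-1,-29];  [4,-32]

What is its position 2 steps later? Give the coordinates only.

[6,-38]

The first coordinate repeats the cycle [4, 3, 6, -1] with period 4; step 10 mod 4 = 2, giving 6.
The second coordinate changes by -3 each step, so at step 10 it is -8 + 10·(-3) = -38.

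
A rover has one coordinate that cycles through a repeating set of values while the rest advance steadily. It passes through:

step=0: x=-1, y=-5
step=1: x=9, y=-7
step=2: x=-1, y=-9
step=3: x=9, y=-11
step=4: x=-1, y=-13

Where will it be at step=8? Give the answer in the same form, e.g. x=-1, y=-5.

x=-1, y=-21

X: cycles through -1, 9 every 2 steps. Step 8 lands at position 0 of the cycle → -1.
Y: linear, -2 per step → -21 at step 8.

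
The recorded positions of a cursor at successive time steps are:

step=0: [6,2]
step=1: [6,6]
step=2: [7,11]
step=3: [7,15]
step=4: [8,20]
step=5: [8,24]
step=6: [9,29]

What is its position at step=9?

The moves between consecutive positions are [+0,+4], [+1,+5], [+0,+4], [+1,+5], [+0,+4], [+1,+5]; they repeat the 2-cycle [[+0,+4], [+1,+5]].
step 7: apply [+0,+4] → [9,33]
step 8: apply [+1,+5] → [10,38]
step 9: apply [+0,+4] → [10,42]

[10,42]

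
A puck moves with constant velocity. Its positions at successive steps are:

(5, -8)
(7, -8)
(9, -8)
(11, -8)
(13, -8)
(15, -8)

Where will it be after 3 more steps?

(21, -8)

Constant displacement of (+2, +0) per step.
step 6: (15, -8) + (+2, +0) → (17, -8)
step 7: (17, -8) + (+2, +0) → (19, -8)
step 8: (19, -8) + (+2, +0) → (21, -8)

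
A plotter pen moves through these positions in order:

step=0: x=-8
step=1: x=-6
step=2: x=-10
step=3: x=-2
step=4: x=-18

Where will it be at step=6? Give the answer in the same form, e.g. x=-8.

The jumps are +2, -4, +8, -16 — a geometric progression with ratio -2.
step 5: -18 + 32 → x=14
step 6: 14 − 64 → x=-50

x=-50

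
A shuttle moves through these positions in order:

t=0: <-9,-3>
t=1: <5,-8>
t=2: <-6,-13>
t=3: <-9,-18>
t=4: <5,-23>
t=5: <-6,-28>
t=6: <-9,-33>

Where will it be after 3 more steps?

<-9,-48>

The first coordinate repeats the cycle [-9, 5, -6] with period 3; step 9 mod 3 = 0, giving -9.
The second coordinate changes by -5 each step, so at step 9 it is -3 + 9·(-5) = -48.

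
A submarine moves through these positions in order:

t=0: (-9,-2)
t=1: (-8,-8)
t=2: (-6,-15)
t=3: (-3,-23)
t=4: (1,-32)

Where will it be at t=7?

First differences are (+1,-6), (+2,-7), (+3,-8), (+4,-9); their common second difference is (+1,-1) (constant acceleration).
step 5: (1,-32) + (+5,-10) → (6,-42)
step 6: (6,-42) + (+6,-11) → (12,-53)
step 7: (12,-53) + (+7,-12) → (19,-65)

(19,-65)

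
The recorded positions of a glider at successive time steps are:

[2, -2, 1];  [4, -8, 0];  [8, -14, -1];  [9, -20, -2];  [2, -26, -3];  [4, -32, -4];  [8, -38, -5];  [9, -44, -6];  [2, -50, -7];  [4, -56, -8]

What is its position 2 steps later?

The first coordinate repeats the cycle [2, 4, 8, 9] with period 4; step 11 mod 4 = 3, giving 9.
The second coordinate changes by -6 each step, so at step 11 it is -2 + 11·(-6) = -68.
The third coordinate changes by -1 each step, so at step 11 it is 1 + 11·(-1) = -10.

[9, -68, -10]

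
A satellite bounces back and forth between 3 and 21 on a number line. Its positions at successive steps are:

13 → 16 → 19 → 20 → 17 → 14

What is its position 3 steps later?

5

The value travels 3 per step and bounces off the walls at 3 and 21.
  step 6: 14 → 11
  step 7: 11 → 8
  step 8: 8 → 5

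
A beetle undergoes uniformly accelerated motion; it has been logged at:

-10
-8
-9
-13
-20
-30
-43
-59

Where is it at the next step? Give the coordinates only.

-78

Taking differences between consecutive positions: +2, -1, -4, -7, -10, -13, -16. These grow by -3 each step.
step 8: -59 − 19 → -78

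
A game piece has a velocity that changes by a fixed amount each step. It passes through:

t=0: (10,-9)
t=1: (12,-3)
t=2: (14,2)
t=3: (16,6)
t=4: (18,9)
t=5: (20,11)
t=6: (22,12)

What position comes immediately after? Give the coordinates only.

(24,12)

Successive displacements: (+2,+6), (+2,+5), (+2,+4), (+2,+3), (+2,+2), (+2,+1) — each changes by (+0,-1).
step 7: (22,12) + (+2,+0) → (24,12)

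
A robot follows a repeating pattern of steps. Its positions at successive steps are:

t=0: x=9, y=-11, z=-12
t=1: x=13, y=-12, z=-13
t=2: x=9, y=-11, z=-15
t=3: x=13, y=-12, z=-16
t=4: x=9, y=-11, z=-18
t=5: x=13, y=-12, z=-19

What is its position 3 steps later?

Differencing gives (+4, -1, -1), (-4, +1, -2), (+4, -1, -1), (-4, +1, -2), (+4, -1, -1). This is the pattern (+4, -1, -1), (-4, +1, -2) repeated.
step 6: apply (-4, +1, -2) → x=9, y=-11, z=-21
step 7: apply (+4, -1, -1) → x=13, y=-12, z=-22
step 8: apply (-4, +1, -2) → x=9, y=-11, z=-24

x=9, y=-11, z=-24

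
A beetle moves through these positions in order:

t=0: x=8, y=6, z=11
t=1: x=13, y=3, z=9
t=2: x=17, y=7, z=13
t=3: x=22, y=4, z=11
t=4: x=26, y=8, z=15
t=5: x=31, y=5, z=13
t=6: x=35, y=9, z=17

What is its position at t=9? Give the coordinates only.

The moves between consecutive positions are (+5,-3,-2), (+4,+4,+4), (+5,-3,-2), (+4,+4,+4), (+5,-3,-2), (+4,+4,+4); they repeat the 2-cycle [(+5,-3,-2), (+4,+4,+4)].
step 7: apply (+5,-3,-2) → x=40, y=6, z=15
step 8: apply (+4,+4,+4) → x=44, y=10, z=19
step 9: apply (+5,-3,-2) → x=49, y=7, z=17

x=49, y=7, z=17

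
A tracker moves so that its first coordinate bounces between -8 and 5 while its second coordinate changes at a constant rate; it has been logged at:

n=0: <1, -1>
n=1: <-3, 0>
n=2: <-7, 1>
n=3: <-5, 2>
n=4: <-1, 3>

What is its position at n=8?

<-5, 7>

The first coordinate travels 4 per step and bounces off the walls at -8 and 5.
  step 5: -1 → 3
  step 6: 3 → 3
  step 7: 3 → -1
  step 8: -1 → -5
The second coordinate changes by +1 each step: at step 8 it is 7.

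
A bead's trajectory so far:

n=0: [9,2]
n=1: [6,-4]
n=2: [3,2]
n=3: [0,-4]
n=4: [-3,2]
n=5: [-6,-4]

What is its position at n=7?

The first coordinate changes by -3 each step, so at step 7 it is 9 + 7·(-3) = -12.
The second coordinate repeats the cycle [2, -4] with period 2; step 7 mod 2 = 1, giving -4.

[-12,-4]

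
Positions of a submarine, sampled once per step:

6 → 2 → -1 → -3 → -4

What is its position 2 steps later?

Taking differences between consecutive positions: -4, -3, -2, -1. These grow by +1 each step.
step 5: -4 + 0 → -4
step 6: -4 + 1 → -3

-3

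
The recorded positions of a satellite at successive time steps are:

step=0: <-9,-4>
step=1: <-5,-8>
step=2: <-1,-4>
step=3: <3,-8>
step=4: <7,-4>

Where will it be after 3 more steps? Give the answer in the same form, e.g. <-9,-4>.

<19,-8>

First: linear, +4 per step → 19 at step 7.
Second: cycles through -4, -8 every 2 steps. Step 7 lands at position 1 of the cycle → -8.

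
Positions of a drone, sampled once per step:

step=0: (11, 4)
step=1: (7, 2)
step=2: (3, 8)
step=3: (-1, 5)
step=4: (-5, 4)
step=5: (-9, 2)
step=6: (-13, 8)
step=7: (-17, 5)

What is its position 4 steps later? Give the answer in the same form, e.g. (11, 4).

The first coordinate changes by -4 each step, so at step 11 it is 11 + 11·(-4) = -33.
The second coordinate repeats the cycle [4, 2, 8, 5] with period 4; step 11 mod 4 = 3, giving 5.

(-33, 5)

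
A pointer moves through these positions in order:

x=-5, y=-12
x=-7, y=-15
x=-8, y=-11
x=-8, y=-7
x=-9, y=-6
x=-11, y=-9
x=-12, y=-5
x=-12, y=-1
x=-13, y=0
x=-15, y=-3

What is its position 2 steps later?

Step-to-step displacements: (-2, -3), (-1, +4), (+0, +4), (-1, +1), (-2, -3), (-1, +4), (+0, +4), (-1, +1), (-2, -3) — a repeating cycle of length 4.
step 10: apply (-1, +4) → x=-16, y=1
step 11: apply (+0, +4) → x=-16, y=5

x=-16, y=5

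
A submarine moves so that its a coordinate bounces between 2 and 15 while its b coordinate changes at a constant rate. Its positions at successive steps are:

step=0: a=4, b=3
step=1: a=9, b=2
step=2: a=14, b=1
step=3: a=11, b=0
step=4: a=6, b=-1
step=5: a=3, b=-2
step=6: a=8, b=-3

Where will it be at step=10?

The a coordinate travels 5 per step and bounces off the walls at 2 and 15.
  step 7: 8 → 13
  step 8: 13 → 12
  step 9: 12 → 7
  step 10: 7 → 2
The b coordinate changes by -1 each step: at step 10 it is -7.

a=2, b=-7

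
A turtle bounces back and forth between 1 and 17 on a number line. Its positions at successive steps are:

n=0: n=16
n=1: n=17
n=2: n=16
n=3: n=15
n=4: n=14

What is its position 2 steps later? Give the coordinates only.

n=12

The value travels 1 per step and bounces off the walls at 1 and 17.
  step 5: 14 → 13
  step 6: 13 → 12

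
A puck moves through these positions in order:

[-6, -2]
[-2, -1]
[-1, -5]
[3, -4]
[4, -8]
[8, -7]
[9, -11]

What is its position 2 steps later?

The moves between consecutive positions are [+4, +1], [+1, -4], [+4, +1], [+1, -4], [+4, +1], [+1, -4]; they repeat the 2-cycle [[+4, +1], [+1, -4]].
step 7: apply [+4, +1] → [13, -10]
step 8: apply [+1, -4] → [14, -14]

[14, -14]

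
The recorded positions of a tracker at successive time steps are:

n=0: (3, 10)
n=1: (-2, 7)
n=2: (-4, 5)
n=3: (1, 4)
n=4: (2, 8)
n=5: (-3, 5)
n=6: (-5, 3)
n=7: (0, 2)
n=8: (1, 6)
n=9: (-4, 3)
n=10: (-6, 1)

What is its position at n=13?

(-5, 1)

Step-to-step displacements: (-5, -3), (-2, -2), (+5, -1), (+1, +4), (-5, -3), (-2, -2), (+5, -1), (+1, +4), (-5, -3), (-2, -2) — a repeating cycle of length 4.
step 11: apply (+5, -1) → (-1, 0)
step 12: apply (+1, +4) → (0, 4)
step 13: apply (-5, -3) → (-5, 1)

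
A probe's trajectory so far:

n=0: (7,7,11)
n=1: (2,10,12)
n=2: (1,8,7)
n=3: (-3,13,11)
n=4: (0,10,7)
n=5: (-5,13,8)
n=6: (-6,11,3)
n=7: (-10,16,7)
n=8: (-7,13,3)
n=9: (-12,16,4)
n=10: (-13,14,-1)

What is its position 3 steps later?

Differencing gives (-5,+3,+1), (-1,-2,-5), (-4,+5,+4), (+3,-3,-4), (-5,+3,+1), (-1,-2,-5), (-4,+5,+4), (+3,-3,-4), (-5,+3,+1), (-1,-2,-5). This is the pattern (-5,+3,+1), (-1,-2,-5), (-4,+5,+4), (+3,-3,-4) repeated.
step 11: apply (-4,+5,+4) → (-17,19,3)
step 12: apply (+3,-3,-4) → (-14,16,-1)
step 13: apply (-5,+3,+1) → (-19,19,0)

(-19,19,0)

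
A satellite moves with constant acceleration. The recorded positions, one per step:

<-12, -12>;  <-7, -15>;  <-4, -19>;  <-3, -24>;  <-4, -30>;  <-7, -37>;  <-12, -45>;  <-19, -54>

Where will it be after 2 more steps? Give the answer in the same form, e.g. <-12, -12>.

<-39, -75>

Successive displacements: <+5, -3>, <+3, -4>, <+1, -5>, <-1, -6>, <-3, -7>, <-5, -8>, <-7, -9> — each changes by <-2, -1>.
step 8: <-19, -54> + <-9, -10> → <-28, -64>
step 9: <-28, -64> + <-11, -11> → <-39, -75>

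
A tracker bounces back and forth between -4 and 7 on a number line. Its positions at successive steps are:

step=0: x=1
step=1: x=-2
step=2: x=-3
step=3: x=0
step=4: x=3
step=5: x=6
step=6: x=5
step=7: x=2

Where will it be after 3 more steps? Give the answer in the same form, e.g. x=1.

The value travels 3 per step and bounces off the walls at -4 and 7.
  step 8: 2 → -1
  step 9: -1 → -4
  step 10: -4 → -1

x=-1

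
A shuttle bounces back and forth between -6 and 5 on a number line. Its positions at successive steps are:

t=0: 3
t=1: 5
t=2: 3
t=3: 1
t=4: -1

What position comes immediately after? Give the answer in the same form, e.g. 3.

-3

The value reflects between -6 and 5, moving 2 per step.
  step 5: -1 → -3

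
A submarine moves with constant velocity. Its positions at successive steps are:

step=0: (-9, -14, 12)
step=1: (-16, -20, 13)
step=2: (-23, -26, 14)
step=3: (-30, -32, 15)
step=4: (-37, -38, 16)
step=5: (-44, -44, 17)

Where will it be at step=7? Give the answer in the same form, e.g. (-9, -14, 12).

(-58, -56, 19)

Constant displacement of (-7, -6, +1) per step.
step 6: (-44, -44, 17) + (-7, -6, +1) → (-51, -50, 18)
step 7: (-51, -50, 18) + (-7, -6, +1) → (-58, -56, 19)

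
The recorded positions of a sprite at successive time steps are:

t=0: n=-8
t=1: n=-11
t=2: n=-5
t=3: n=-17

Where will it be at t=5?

n=-41

Consecutive displacements -3, +6, -12 scale by a factor of -2 each step.
step 4: -17 + 24 → n=7
step 5: 7 − 48 → n=-41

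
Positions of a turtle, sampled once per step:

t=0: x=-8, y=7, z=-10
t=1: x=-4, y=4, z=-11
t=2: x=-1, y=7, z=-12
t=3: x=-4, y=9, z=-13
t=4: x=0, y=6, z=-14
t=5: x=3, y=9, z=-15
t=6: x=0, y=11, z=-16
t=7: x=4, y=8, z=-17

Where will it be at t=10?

x=8, y=10, z=-20

Step-to-step displacements: (+4, -3, -1), (+3, +3, -1), (-3, +2, -1), (+4, -3, -1), (+3, +3, -1), (-3, +2, -1), (+4, -3, -1) — a repeating cycle of length 3.
step 8: apply (+3, +3, -1) → x=7, y=11, z=-18
step 9: apply (-3, +2, -1) → x=4, y=13, z=-19
step 10: apply (+4, -3, -1) → x=8, y=10, z=-20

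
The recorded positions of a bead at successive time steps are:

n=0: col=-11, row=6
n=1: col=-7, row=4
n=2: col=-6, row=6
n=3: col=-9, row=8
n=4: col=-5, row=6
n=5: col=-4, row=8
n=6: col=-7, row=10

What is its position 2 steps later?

The moves between consecutive positions are (+4, -2), (+1, +2), (-3, +2), (+4, -2), (+1, +2), (-3, +2); they repeat the 3-cycle [(+4, -2), (+1, +2), (-3, +2)].
step 7: apply (+4, -2) → col=-3, row=8
step 8: apply (+1, +2) → col=-2, row=10

col=-2, row=10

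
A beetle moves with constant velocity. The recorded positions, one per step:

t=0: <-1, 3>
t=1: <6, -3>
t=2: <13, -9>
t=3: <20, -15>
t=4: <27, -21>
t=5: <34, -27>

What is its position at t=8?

Constant displacement of <+7, -6> per step.
step 6: <34, -27> + <+7, -6> → <41, -33>
step 7: <41, -33> + <+7, -6> → <48, -39>
step 8: <48, -39> + <+7, -6> → <55, -45>

<55, -45>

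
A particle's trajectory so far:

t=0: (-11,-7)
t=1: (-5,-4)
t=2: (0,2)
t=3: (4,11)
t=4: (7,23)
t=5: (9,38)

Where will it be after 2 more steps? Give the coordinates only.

First differences are (+6,+3), (+5,+6), (+4,+9), (+3,+12), (+2,+15); their common second difference is (-1,+3) (constant acceleration).
step 6: (9,38) + (+1,+18) → (10,56)
step 7: (10,56) + (+0,+21) → (10,77)

(10,77)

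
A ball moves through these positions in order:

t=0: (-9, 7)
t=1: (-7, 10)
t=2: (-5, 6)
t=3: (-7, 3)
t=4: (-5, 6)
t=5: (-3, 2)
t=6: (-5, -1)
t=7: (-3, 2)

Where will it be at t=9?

Step-to-step displacements: (+2, +3), (+2, -4), (-2, -3), (+2, +3), (+2, -4), (-2, -3), (+2, +3) — a repeating cycle of length 3.
step 8: apply (+2, -4) → (-1, -2)
step 9: apply (-2, -3) → (-3, -5)

(-3, -5)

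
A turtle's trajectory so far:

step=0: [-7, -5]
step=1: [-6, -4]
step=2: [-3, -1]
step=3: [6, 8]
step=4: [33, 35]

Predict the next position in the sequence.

Step-to-step displacements: [+1, +1], [+3, +3], [+9, +9], [+27, +27]; each is 3× the previous.
step 5: [33, 35] + [+81, +81] → [114, 116]

[114, 116]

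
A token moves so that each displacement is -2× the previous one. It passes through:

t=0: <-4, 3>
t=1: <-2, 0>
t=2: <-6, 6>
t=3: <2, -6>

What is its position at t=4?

The jumps are <+2, -3>, <-4, +6>, <+8, -12> — a geometric progression with ratio -2.
step 4: <2, -6> + <-16, +24> → <-14, 18>

<-14, 18>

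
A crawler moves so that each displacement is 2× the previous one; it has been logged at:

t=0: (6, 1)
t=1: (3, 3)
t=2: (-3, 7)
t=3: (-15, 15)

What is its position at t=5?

The jumps are (-3, +2), (-6, +4), (-12, +8) — a geometric progression with ratio 2.
step 4: (-15, 15) + (-24, +16) → (-39, 31)
step 5: (-39, 31) + (-48, +32) → (-87, 63)

(-87, 63)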